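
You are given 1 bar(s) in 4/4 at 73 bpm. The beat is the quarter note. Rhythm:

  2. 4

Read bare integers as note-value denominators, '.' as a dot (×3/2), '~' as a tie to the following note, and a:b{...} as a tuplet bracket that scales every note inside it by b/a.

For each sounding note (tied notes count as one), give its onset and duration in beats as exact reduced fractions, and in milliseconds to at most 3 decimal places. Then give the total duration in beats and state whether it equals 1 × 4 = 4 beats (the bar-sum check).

1) 0.0ms=0b +2465.753ms=3b
2) 2465.753ms=3b +821.918ms=1b
Σ=4b of 4 (73bpm 4/4) — PASS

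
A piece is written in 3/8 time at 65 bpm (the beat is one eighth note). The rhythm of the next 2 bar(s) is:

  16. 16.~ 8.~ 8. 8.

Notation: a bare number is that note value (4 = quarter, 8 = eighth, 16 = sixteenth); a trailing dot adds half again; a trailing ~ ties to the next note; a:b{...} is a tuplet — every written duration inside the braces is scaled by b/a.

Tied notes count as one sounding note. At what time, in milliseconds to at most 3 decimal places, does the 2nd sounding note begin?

note 2 onset = 3/4b = 692.308ms

1. 0.0ms @ 0 + 692.308ms (3/4)
2. 692.308ms @ 3/4 + 3461.538ms (15/4)
3. 4153.846ms @ 9/2 + 1384.615ms (3/2)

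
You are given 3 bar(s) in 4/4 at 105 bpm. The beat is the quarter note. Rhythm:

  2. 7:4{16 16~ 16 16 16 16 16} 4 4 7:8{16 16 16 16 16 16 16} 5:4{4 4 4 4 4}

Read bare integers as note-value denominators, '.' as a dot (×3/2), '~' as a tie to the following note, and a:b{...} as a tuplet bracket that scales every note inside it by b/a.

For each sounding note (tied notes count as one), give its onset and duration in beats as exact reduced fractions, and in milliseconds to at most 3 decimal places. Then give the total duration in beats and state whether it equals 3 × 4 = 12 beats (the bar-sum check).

1) 0.0ms=0b +1714.286ms=3b
2) 1714.286ms=3b +81.633ms=1/7b
3) 1795.918ms=22/7b +163.265ms=2/7b
4) 1959.184ms=24/7b +81.633ms=1/7b
5) 2040.816ms=25/7b +81.633ms=1/7b
6) 2122.449ms=26/7b +81.633ms=1/7b
7) 2204.082ms=27/7b +81.633ms=1/7b
8) 2285.714ms=4b +571.429ms=1b
9) 2857.143ms=5b +571.429ms=1b
10) 3428.571ms=6b +163.265ms=2/7b
11) 3591.837ms=44/7b +163.265ms=2/7b
12) 3755.102ms=46/7b +163.265ms=2/7b
13) 3918.367ms=48/7b +163.265ms=2/7b
14) 4081.633ms=50/7b +163.265ms=2/7b
15) 4244.898ms=52/7b +163.265ms=2/7b
16) 4408.163ms=54/7b +163.265ms=2/7b
17) 4571.429ms=8b +457.143ms=4/5b
18) 5028.571ms=44/5b +457.143ms=4/5b
19) 5485.714ms=48/5b +457.143ms=4/5b
20) 5942.857ms=52/5b +457.143ms=4/5b
21) 6400.0ms=56/5b +457.143ms=4/5b
Σ=12b of 12 (105bpm 4/4) — PASS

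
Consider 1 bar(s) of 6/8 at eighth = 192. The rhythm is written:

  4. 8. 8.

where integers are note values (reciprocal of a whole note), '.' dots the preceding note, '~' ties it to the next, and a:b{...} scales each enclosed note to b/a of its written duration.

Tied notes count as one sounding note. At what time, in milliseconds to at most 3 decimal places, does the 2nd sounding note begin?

note 2 onset = 3b = 937.5ms

1. 0.0ms @ 0 + 937.5ms (3)
2. 937.5ms @ 3 + 468.75ms (3/2)
3. 1406.25ms @ 9/2 + 468.75ms (3/2)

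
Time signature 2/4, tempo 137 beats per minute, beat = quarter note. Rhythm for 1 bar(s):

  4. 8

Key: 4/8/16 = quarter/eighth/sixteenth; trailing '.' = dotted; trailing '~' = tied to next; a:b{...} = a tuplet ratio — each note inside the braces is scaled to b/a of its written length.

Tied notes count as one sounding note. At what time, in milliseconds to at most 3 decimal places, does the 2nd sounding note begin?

1. 0.0ms @ 0 + 656.934ms (3/2)
2. 656.934ms @ 3/2 + 218.978ms (1/2)

note 2 onset = 3/2b = 656.934ms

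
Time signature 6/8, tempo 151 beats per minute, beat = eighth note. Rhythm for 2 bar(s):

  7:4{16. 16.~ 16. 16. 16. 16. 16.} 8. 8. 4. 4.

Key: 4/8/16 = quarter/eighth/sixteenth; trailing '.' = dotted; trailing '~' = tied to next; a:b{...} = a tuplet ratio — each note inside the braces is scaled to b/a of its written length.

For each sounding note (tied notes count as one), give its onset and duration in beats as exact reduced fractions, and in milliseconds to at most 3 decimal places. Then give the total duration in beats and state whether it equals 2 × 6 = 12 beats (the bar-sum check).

1) 0.0ms=0b +170.293ms=3/7b
2) 170.293ms=3/7b +340.587ms=6/7b
3) 510.88ms=9/7b +170.293ms=3/7b
4) 681.173ms=12/7b +170.293ms=3/7b
5) 851.466ms=15/7b +170.293ms=3/7b
6) 1021.76ms=18/7b +170.293ms=3/7b
7) 1192.053ms=3b +596.026ms=3/2b
8) 1788.079ms=9/2b +596.026ms=3/2b
9) 2384.106ms=6b +1192.053ms=3b
10) 3576.159ms=9b +1192.053ms=3b
Σ=12b of 12 (151bpm 6/8) — PASS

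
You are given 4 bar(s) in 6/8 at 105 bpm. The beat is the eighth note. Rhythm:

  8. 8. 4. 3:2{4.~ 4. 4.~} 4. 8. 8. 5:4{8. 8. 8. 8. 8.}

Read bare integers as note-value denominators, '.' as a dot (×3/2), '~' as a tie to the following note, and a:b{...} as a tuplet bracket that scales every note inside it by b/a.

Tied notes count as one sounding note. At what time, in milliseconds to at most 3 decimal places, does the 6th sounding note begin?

1. 0.0ms @ 0 + 857.143ms (3/2)
2. 857.143ms @ 3/2 + 857.143ms (3/2)
3. 1714.286ms @ 3 + 1714.286ms (3)
4. 3428.571ms @ 6 + 2285.714ms (4)
5. 5714.286ms @ 10 + 2857.143ms (5)
6. 8571.429ms @ 15 + 857.143ms (3/2)
7. 9428.571ms @ 33/2 + 857.143ms (3/2)
8. 10285.714ms @ 18 + 685.714ms (6/5)
9. 10971.429ms @ 96/5 + 685.714ms (6/5)
10. 11657.143ms @ 102/5 + 685.714ms (6/5)
11. 12342.857ms @ 108/5 + 685.714ms (6/5)
12. 13028.571ms @ 114/5 + 685.714ms (6/5)

note 6 onset = 15b = 8571.429ms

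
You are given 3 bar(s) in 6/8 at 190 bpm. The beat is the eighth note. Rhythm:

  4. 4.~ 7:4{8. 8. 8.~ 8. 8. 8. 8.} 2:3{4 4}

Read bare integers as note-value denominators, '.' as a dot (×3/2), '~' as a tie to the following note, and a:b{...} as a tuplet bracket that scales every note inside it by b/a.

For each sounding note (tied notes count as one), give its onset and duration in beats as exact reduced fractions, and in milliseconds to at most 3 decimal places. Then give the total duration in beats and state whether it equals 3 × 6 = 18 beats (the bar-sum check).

1) 0.0ms=0b +947.368ms=3b
2) 947.368ms=3b +1218.045ms=27/7b
3) 2165.414ms=48/7b +270.677ms=6/7b
4) 2436.09ms=54/7b +541.353ms=12/7b
5) 2977.444ms=66/7b +270.677ms=6/7b
6) 3248.12ms=72/7b +270.677ms=6/7b
7) 3518.797ms=78/7b +270.677ms=6/7b
8) 3789.474ms=12b +947.368ms=3b
9) 4736.842ms=15b +947.368ms=3b
Σ=18b of 18 (190bpm 6/8) — PASS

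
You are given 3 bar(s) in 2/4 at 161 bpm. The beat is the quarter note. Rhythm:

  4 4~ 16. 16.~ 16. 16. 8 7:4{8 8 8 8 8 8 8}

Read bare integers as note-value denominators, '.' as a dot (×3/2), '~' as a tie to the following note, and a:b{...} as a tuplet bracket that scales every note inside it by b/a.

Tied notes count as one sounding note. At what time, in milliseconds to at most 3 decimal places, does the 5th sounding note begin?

note 5 onset = 7/2b = 1304.348ms

1. 0.0ms @ 0 + 372.671ms (1)
2. 372.671ms @ 1 + 512.422ms (11/8)
3. 885.093ms @ 19/8 + 279.503ms (3/4)
4. 1164.596ms @ 25/8 + 139.752ms (3/8)
5. 1304.348ms @ 7/2 + 186.335ms (1/2)
6. 1490.683ms @ 4 + 106.477ms (2/7)
7. 1597.161ms @ 30/7 + 106.477ms (2/7)
8. 1703.638ms @ 32/7 + 106.477ms (2/7)
9. 1810.115ms @ 34/7 + 106.477ms (2/7)
10. 1916.593ms @ 36/7 + 106.477ms (2/7)
11. 2023.07ms @ 38/7 + 106.477ms (2/7)
12. 2129.547ms @ 40/7 + 106.477ms (2/7)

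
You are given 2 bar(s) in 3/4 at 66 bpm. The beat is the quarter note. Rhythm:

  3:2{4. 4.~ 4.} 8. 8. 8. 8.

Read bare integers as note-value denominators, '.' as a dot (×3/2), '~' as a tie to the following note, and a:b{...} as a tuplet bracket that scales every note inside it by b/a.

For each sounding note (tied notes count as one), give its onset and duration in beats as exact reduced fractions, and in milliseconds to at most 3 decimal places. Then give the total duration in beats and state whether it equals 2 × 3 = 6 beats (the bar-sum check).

1) 0.0ms=0b +909.091ms=1b
2) 909.091ms=1b +1818.182ms=2b
3) 2727.273ms=3b +681.818ms=3/4b
4) 3409.091ms=15/4b +681.818ms=3/4b
5) 4090.909ms=9/2b +681.818ms=3/4b
6) 4772.727ms=21/4b +681.818ms=3/4b
Σ=6b of 6 (66bpm 3/4) — PASS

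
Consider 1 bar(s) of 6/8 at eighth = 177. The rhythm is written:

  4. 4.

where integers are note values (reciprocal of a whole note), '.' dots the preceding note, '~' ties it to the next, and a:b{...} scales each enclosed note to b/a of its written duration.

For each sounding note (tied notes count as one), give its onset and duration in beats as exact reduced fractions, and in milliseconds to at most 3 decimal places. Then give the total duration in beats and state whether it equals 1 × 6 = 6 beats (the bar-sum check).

1) 0.0ms=0b +1016.949ms=3b
2) 1016.949ms=3b +1016.949ms=3b
Σ=6b of 6 (177bpm 6/8) — PASS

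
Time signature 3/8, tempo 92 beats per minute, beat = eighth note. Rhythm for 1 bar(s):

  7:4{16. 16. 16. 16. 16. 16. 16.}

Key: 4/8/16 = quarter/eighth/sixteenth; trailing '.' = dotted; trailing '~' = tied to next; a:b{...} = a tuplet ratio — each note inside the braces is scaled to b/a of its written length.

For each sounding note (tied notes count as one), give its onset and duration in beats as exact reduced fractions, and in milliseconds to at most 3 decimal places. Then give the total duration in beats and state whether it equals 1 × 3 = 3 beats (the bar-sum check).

1) 0.0ms=0b +279.503ms=3/7b
2) 279.503ms=3/7b +279.503ms=3/7b
3) 559.006ms=6/7b +279.503ms=3/7b
4) 838.509ms=9/7b +279.503ms=3/7b
5) 1118.012ms=12/7b +279.503ms=3/7b
6) 1397.516ms=15/7b +279.503ms=3/7b
7) 1677.019ms=18/7b +279.503ms=3/7b
Σ=3b of 3 (92bpm 3/8) — PASS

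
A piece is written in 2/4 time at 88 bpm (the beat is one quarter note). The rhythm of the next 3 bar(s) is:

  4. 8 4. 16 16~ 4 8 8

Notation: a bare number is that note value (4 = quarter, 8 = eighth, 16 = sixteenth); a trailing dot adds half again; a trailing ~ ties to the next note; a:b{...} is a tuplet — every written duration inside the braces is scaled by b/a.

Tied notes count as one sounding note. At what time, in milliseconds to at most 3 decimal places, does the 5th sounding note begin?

note 5 onset = 15/4b = 2556.818ms

1. 0.0ms @ 0 + 1022.727ms (3/2)
2. 1022.727ms @ 3/2 + 340.909ms (1/2)
3. 1363.636ms @ 2 + 1022.727ms (3/2)
4. 2386.364ms @ 7/2 + 170.455ms (1/4)
5. 2556.818ms @ 15/4 + 852.273ms (5/4)
6. 3409.091ms @ 5 + 340.909ms (1/2)
7. 3750.0ms @ 11/2 + 340.909ms (1/2)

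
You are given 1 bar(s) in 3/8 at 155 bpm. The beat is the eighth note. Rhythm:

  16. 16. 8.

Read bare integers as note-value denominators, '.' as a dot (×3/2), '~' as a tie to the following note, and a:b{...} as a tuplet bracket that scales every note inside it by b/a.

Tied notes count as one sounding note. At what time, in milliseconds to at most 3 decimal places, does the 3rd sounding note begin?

1. 0.0ms @ 0 + 290.323ms (3/4)
2. 290.323ms @ 3/4 + 290.323ms (3/4)
3. 580.645ms @ 3/2 + 580.645ms (3/2)

note 3 onset = 3/2b = 580.645ms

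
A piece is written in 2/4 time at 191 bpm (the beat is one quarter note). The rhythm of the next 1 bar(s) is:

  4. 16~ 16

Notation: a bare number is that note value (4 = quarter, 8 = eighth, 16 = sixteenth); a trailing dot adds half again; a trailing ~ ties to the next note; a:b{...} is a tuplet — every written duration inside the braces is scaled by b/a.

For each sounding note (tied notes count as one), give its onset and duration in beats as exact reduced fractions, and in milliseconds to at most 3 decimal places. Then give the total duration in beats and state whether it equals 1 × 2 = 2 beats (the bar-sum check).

1) 0.0ms=0b +471.204ms=3/2b
2) 471.204ms=3/2b +157.068ms=1/2b
Σ=2b of 2 (191bpm 2/4) — PASS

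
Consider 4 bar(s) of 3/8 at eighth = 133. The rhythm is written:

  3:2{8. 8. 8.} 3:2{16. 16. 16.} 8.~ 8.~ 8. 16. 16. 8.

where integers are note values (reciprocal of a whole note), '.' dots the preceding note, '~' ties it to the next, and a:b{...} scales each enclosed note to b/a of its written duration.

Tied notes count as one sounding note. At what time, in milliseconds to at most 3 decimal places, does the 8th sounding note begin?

1. 0.0ms @ 0 + 451.128ms (1)
2. 451.128ms @ 1 + 451.128ms (1)
3. 902.256ms @ 2 + 451.128ms (1)
4. 1353.383ms @ 3 + 225.564ms (1/2)
5. 1578.947ms @ 7/2 + 225.564ms (1/2)
6. 1804.511ms @ 4 + 225.564ms (1/2)
7. 2030.075ms @ 9/2 + 2030.075ms (9/2)
8. 4060.15ms @ 9 + 338.346ms (3/4)
9. 4398.496ms @ 39/4 + 338.346ms (3/4)
10. 4736.842ms @ 21/2 + 676.692ms (3/2)

note 8 onset = 9b = 4060.15ms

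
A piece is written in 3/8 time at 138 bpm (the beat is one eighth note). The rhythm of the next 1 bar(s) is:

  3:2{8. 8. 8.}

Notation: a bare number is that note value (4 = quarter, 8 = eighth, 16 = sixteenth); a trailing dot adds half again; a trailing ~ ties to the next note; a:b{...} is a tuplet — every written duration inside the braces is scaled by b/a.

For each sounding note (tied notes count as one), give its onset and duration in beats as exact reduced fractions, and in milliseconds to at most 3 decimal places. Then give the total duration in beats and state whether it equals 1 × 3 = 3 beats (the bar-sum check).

1) 0.0ms=0b +434.783ms=1b
2) 434.783ms=1b +434.783ms=1b
3) 869.565ms=2b +434.783ms=1b
Σ=3b of 3 (138bpm 3/8) — PASS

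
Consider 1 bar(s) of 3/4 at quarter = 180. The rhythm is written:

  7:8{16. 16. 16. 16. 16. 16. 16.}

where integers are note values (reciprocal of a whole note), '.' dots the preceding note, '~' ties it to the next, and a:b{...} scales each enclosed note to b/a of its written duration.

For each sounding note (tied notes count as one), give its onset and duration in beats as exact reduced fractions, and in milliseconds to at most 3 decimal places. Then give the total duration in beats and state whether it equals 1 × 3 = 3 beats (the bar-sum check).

1) 0.0ms=0b +142.857ms=3/7b
2) 142.857ms=3/7b +142.857ms=3/7b
3) 285.714ms=6/7b +142.857ms=3/7b
4) 428.571ms=9/7b +142.857ms=3/7b
5) 571.429ms=12/7b +142.857ms=3/7b
6) 714.286ms=15/7b +142.857ms=3/7b
7) 857.143ms=18/7b +142.857ms=3/7b
Σ=3b of 3 (180bpm 3/4) — PASS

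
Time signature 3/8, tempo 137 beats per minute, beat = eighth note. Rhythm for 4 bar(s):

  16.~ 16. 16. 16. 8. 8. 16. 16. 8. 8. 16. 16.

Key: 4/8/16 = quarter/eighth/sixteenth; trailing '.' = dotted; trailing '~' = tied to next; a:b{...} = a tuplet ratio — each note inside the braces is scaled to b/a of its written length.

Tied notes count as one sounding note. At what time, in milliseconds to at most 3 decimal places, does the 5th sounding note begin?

1. 0.0ms @ 0 + 656.934ms (3/2)
2. 656.934ms @ 3/2 + 328.467ms (3/4)
3. 985.401ms @ 9/4 + 328.467ms (3/4)
4. 1313.869ms @ 3 + 656.934ms (3/2)
5. 1970.803ms @ 9/2 + 656.934ms (3/2)
6. 2627.737ms @ 6 + 328.467ms (3/4)
7. 2956.204ms @ 27/4 + 328.467ms (3/4)
8. 3284.672ms @ 15/2 + 656.934ms (3/2)
9. 3941.606ms @ 9 + 656.934ms (3/2)
10. 4598.54ms @ 21/2 + 328.467ms (3/4)
11. 4927.007ms @ 45/4 + 328.467ms (3/4)

note 5 onset = 9/2b = 1970.803ms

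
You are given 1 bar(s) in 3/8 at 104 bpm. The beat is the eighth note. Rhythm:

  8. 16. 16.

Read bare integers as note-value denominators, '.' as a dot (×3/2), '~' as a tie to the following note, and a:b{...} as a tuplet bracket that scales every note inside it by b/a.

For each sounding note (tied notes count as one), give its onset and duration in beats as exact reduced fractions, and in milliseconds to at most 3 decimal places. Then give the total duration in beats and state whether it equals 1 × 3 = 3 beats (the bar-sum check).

1) 0.0ms=0b +865.385ms=3/2b
2) 865.385ms=3/2b +432.692ms=3/4b
3) 1298.077ms=9/4b +432.692ms=3/4b
Σ=3b of 3 (104bpm 3/8) — PASS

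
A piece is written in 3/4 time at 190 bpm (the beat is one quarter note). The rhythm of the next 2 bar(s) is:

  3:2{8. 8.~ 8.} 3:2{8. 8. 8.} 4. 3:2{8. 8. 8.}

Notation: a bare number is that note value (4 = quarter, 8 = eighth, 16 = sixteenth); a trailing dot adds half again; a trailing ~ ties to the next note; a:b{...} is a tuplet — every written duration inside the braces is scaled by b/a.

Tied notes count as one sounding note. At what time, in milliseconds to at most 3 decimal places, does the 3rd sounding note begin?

1. 0.0ms @ 0 + 157.895ms (1/2)
2. 157.895ms @ 1/2 + 315.789ms (1)
3. 473.684ms @ 3/2 + 157.895ms (1/2)
4. 631.579ms @ 2 + 157.895ms (1/2)
5. 789.474ms @ 5/2 + 157.895ms (1/2)
6. 947.368ms @ 3 + 473.684ms (3/2)
7. 1421.053ms @ 9/2 + 157.895ms (1/2)
8. 1578.947ms @ 5 + 157.895ms (1/2)
9. 1736.842ms @ 11/2 + 157.895ms (1/2)

note 3 onset = 3/2b = 473.684ms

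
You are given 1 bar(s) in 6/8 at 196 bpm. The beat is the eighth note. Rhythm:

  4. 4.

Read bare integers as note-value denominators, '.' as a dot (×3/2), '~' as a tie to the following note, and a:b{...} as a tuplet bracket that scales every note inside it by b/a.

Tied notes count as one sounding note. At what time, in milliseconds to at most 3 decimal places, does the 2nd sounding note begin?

note 2 onset = 3b = 918.367ms

1. 0.0ms @ 0 + 918.367ms (3)
2. 918.367ms @ 3 + 918.367ms (3)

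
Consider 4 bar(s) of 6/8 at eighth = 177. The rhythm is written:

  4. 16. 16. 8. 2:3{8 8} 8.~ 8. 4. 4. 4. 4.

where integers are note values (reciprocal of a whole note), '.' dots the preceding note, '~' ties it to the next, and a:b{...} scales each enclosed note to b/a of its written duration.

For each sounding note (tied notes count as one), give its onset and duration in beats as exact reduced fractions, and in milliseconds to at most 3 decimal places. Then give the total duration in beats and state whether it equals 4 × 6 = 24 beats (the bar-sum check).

1) 0.0ms=0b +1016.949ms=3b
2) 1016.949ms=3b +254.237ms=3/4b
3) 1271.186ms=15/4b +254.237ms=3/4b
4) 1525.424ms=9/2b +508.475ms=3/2b
5) 2033.898ms=6b +508.475ms=3/2b
6) 2542.373ms=15/2b +508.475ms=3/2b
7) 3050.847ms=9b +1016.949ms=3b
8) 4067.797ms=12b +1016.949ms=3b
9) 5084.746ms=15b +1016.949ms=3b
10) 6101.695ms=18b +1016.949ms=3b
11) 7118.644ms=21b +1016.949ms=3b
Σ=24b of 24 (177bpm 6/8) — PASS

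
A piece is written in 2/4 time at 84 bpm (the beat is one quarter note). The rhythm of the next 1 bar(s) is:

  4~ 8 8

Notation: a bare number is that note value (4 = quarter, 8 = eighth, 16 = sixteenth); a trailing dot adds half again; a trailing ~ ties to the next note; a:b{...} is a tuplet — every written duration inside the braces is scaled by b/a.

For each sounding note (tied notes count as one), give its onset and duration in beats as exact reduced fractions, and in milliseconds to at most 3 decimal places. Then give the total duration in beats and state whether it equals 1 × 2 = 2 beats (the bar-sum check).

1) 0.0ms=0b +1071.429ms=3/2b
2) 1071.429ms=3/2b +357.143ms=1/2b
Σ=2b of 2 (84bpm 2/4) — PASS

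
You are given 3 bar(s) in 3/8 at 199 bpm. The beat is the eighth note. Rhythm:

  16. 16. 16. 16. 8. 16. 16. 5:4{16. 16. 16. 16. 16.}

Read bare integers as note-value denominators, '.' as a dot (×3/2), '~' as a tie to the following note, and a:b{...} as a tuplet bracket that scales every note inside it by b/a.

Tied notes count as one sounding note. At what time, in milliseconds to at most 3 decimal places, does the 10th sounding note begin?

1. 0.0ms @ 0 + 226.131ms (3/4)
2. 226.131ms @ 3/4 + 226.131ms (3/4)
3. 452.261ms @ 3/2 + 226.131ms (3/4)
4. 678.392ms @ 9/4 + 226.131ms (3/4)
5. 904.523ms @ 3 + 452.261ms (3/2)
6. 1356.784ms @ 9/2 + 226.131ms (3/4)
7. 1582.915ms @ 21/4 + 226.131ms (3/4)
8. 1809.045ms @ 6 + 180.905ms (3/5)
9. 1989.95ms @ 33/5 + 180.905ms (3/5)
10. 2170.854ms @ 36/5 + 180.905ms (3/5)
11. 2351.759ms @ 39/5 + 180.905ms (3/5)
12. 2532.663ms @ 42/5 + 180.905ms (3/5)

note 10 onset = 36/5b = 2170.854ms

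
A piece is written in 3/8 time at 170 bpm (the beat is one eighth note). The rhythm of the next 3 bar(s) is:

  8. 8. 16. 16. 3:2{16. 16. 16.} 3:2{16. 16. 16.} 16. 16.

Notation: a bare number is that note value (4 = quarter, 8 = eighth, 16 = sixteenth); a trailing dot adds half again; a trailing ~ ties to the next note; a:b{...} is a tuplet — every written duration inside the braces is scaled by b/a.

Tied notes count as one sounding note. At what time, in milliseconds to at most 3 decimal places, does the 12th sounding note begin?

note 12 onset = 33/4b = 2911.765ms

1. 0.0ms @ 0 + 529.412ms (3/2)
2. 529.412ms @ 3/2 + 529.412ms (3/2)
3. 1058.824ms @ 3 + 264.706ms (3/4)
4. 1323.529ms @ 15/4 + 264.706ms (3/4)
5. 1588.235ms @ 9/2 + 176.471ms (1/2)
6. 1764.706ms @ 5 + 176.471ms (1/2)
7. 1941.176ms @ 11/2 + 176.471ms (1/2)
8. 2117.647ms @ 6 + 176.471ms (1/2)
9. 2294.118ms @ 13/2 + 176.471ms (1/2)
10. 2470.588ms @ 7 + 176.471ms (1/2)
11. 2647.059ms @ 15/2 + 264.706ms (3/4)
12. 2911.765ms @ 33/4 + 264.706ms (3/4)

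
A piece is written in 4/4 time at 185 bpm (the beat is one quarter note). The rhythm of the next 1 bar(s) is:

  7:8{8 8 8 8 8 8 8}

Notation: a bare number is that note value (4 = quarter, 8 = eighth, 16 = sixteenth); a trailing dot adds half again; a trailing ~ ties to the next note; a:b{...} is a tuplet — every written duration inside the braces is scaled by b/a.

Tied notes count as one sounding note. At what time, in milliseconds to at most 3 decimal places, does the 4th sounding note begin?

1. 0.0ms @ 0 + 185.328ms (4/7)
2. 185.328ms @ 4/7 + 185.328ms (4/7)
3. 370.656ms @ 8/7 + 185.328ms (4/7)
4. 555.985ms @ 12/7 + 185.328ms (4/7)
5. 741.313ms @ 16/7 + 185.328ms (4/7)
6. 926.641ms @ 20/7 + 185.328ms (4/7)
7. 1111.969ms @ 24/7 + 185.328ms (4/7)

note 4 onset = 12/7b = 555.985ms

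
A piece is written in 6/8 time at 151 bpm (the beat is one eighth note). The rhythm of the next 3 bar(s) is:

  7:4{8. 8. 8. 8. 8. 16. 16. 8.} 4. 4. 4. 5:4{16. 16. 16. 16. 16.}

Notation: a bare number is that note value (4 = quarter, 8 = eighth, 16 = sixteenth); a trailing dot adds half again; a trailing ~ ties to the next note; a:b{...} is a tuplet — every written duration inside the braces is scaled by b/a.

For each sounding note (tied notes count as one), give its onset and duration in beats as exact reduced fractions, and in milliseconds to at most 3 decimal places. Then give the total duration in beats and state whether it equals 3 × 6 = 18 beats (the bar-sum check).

1) 0.0ms=0b +340.587ms=6/7b
2) 340.587ms=6/7b +340.587ms=6/7b
3) 681.173ms=12/7b +340.587ms=6/7b
4) 1021.76ms=18/7b +340.587ms=6/7b
5) 1362.346ms=24/7b +340.587ms=6/7b
6) 1702.933ms=30/7b +170.293ms=3/7b
7) 1873.226ms=33/7b +170.293ms=3/7b
8) 2043.519ms=36/7b +340.587ms=6/7b
9) 2384.106ms=6b +1192.053ms=3b
10) 3576.159ms=9b +1192.053ms=3b
11) 4768.212ms=12b +1192.053ms=3b
12) 5960.265ms=15b +238.411ms=3/5b
13) 6198.675ms=78/5b +238.411ms=3/5b
14) 6437.086ms=81/5b +238.411ms=3/5b
15) 6675.497ms=84/5b +238.411ms=3/5b
16) 6913.907ms=87/5b +238.411ms=3/5b
Σ=18b of 18 (151bpm 6/8) — PASS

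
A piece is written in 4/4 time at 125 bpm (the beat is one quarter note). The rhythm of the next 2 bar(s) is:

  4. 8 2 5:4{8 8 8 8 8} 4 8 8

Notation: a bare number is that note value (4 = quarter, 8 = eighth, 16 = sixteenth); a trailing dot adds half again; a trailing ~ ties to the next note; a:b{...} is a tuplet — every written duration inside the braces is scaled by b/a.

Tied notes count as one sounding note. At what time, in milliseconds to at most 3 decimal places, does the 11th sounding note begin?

note 11 onset = 15/2b = 3600.0ms

1. 0.0ms @ 0 + 720.0ms (3/2)
2. 720.0ms @ 3/2 + 240.0ms (1/2)
3. 960.0ms @ 2 + 960.0ms (2)
4. 1920.0ms @ 4 + 192.0ms (2/5)
5. 2112.0ms @ 22/5 + 192.0ms (2/5)
6. 2304.0ms @ 24/5 + 192.0ms (2/5)
7. 2496.0ms @ 26/5 + 192.0ms (2/5)
8. 2688.0ms @ 28/5 + 192.0ms (2/5)
9. 2880.0ms @ 6 + 480.0ms (1)
10. 3360.0ms @ 7 + 240.0ms (1/2)
11. 3600.0ms @ 15/2 + 240.0ms (1/2)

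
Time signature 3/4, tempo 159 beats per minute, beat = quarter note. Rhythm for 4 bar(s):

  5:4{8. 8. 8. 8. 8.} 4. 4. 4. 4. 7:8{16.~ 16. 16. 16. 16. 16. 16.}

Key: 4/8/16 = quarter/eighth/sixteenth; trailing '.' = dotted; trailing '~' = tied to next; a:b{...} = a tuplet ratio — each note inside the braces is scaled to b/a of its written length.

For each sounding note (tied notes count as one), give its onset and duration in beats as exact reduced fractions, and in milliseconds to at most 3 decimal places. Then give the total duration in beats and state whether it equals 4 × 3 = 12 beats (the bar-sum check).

1) 0.0ms=0b +226.415ms=3/5b
2) 226.415ms=3/5b +226.415ms=3/5b
3) 452.83ms=6/5b +226.415ms=3/5b
4) 679.245ms=9/5b +226.415ms=3/5b
5) 905.66ms=12/5b +226.415ms=3/5b
6) 1132.075ms=3b +566.038ms=3/2b
7) 1698.113ms=9/2b +566.038ms=3/2b
8) 2264.151ms=6b +566.038ms=3/2b
9) 2830.189ms=15/2b +566.038ms=3/2b
10) 3396.226ms=9b +323.45ms=6/7b
11) 3719.677ms=69/7b +161.725ms=3/7b
12) 3881.402ms=72/7b +161.725ms=3/7b
13) 4043.127ms=75/7b +161.725ms=3/7b
14) 4204.852ms=78/7b +161.725ms=3/7b
15) 4366.577ms=81/7b +161.725ms=3/7b
Σ=12b of 12 (159bpm 3/4) — PASS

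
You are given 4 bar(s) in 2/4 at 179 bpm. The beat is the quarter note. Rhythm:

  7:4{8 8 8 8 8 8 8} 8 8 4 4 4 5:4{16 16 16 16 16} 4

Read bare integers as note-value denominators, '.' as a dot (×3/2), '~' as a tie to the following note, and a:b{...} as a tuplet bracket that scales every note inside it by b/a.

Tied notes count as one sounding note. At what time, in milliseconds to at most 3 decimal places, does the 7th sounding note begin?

note 7 onset = 12/7b = 574.621ms

1. 0.0ms @ 0 + 95.77ms (2/7)
2. 95.77ms @ 2/7 + 95.77ms (2/7)
3. 191.54ms @ 4/7 + 95.77ms (2/7)
4. 287.31ms @ 6/7 + 95.77ms (2/7)
5. 383.081ms @ 8/7 + 95.77ms (2/7)
6. 478.851ms @ 10/7 + 95.77ms (2/7)
7. 574.621ms @ 12/7 + 95.77ms (2/7)
8. 670.391ms @ 2 + 167.598ms (1/2)
9. 837.989ms @ 5/2 + 167.598ms (1/2)
10. 1005.587ms @ 3 + 335.196ms (1)
11. 1340.782ms @ 4 + 335.196ms (1)
12. 1675.978ms @ 5 + 335.196ms (1)
13. 2011.173ms @ 6 + 67.039ms (1/5)
14. 2078.212ms @ 31/5 + 67.039ms (1/5)
15. 2145.251ms @ 32/5 + 67.039ms (1/5)
16. 2212.291ms @ 33/5 + 67.039ms (1/5)
17. 2279.33ms @ 34/5 + 67.039ms (1/5)
18. 2346.369ms @ 7 + 335.196ms (1)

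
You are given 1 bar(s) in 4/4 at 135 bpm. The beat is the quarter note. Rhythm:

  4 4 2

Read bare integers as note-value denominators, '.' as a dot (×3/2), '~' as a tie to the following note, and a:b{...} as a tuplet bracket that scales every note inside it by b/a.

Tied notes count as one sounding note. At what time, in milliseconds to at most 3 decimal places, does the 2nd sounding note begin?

1. 0.0ms @ 0 + 444.444ms (1)
2. 444.444ms @ 1 + 444.444ms (1)
3. 888.889ms @ 2 + 888.889ms (2)

note 2 onset = 1b = 444.444ms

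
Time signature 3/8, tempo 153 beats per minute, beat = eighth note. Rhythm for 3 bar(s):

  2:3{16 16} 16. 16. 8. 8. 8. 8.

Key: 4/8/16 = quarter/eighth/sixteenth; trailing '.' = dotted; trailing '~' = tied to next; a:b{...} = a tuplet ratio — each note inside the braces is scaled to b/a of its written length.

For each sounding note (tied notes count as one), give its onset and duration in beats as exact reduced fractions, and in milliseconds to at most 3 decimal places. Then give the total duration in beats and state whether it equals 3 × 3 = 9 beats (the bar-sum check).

1) 0.0ms=0b +294.118ms=3/4b
2) 294.118ms=3/4b +294.118ms=3/4b
3) 588.235ms=3/2b +294.118ms=3/4b
4) 882.353ms=9/4b +294.118ms=3/4b
5) 1176.471ms=3b +588.235ms=3/2b
6) 1764.706ms=9/2b +588.235ms=3/2b
7) 2352.941ms=6b +588.235ms=3/2b
8) 2941.176ms=15/2b +588.235ms=3/2b
Σ=9b of 9 (153bpm 3/8) — PASS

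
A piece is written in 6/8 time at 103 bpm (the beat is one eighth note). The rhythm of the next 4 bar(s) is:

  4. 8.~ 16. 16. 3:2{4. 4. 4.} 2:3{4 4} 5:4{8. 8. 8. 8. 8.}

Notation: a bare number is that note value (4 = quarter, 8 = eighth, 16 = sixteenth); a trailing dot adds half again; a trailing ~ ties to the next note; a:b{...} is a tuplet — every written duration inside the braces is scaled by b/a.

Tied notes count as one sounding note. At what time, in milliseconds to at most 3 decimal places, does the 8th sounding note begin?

1. 0.0ms @ 0 + 1747.573ms (3)
2. 1747.573ms @ 3 + 1310.68ms (9/4)
3. 3058.252ms @ 21/4 + 436.893ms (3/4)
4. 3495.146ms @ 6 + 1165.049ms (2)
5. 4660.194ms @ 8 + 1165.049ms (2)
6. 5825.243ms @ 10 + 1165.049ms (2)
7. 6990.291ms @ 12 + 1747.573ms (3)
8. 8737.864ms @ 15 + 1747.573ms (3)
9. 10485.437ms @ 18 + 699.029ms (6/5)
10. 11184.466ms @ 96/5 + 699.029ms (6/5)
11. 11883.495ms @ 102/5 + 699.029ms (6/5)
12. 12582.524ms @ 108/5 + 699.029ms (6/5)
13. 13281.553ms @ 114/5 + 699.029ms (6/5)

note 8 onset = 15b = 8737.864ms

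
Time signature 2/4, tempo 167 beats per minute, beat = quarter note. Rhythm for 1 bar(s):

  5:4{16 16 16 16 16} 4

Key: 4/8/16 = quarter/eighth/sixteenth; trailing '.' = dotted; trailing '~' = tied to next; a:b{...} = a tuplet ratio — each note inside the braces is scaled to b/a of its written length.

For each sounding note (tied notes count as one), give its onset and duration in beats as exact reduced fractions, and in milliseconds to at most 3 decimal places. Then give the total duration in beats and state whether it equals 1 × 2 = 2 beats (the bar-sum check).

1) 0.0ms=0b +71.856ms=1/5b
2) 71.856ms=1/5b +71.856ms=1/5b
3) 143.713ms=2/5b +71.856ms=1/5b
4) 215.569ms=3/5b +71.856ms=1/5b
5) 287.425ms=4/5b +71.856ms=1/5b
6) 359.281ms=1b +359.281ms=1b
Σ=2b of 2 (167bpm 2/4) — PASS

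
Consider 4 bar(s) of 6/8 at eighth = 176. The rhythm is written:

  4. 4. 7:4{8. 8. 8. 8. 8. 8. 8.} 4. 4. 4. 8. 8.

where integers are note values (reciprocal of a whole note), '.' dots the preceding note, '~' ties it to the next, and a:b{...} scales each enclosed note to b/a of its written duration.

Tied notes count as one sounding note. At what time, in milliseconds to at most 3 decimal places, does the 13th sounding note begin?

note 13 onset = 21b = 7159.091ms

1. 0.0ms @ 0 + 1022.727ms (3)
2. 1022.727ms @ 3 + 1022.727ms (3)
3. 2045.455ms @ 6 + 292.208ms (6/7)
4. 2337.662ms @ 48/7 + 292.208ms (6/7)
5. 2629.87ms @ 54/7 + 292.208ms (6/7)
6. 2922.078ms @ 60/7 + 292.208ms (6/7)
7. 3214.286ms @ 66/7 + 292.208ms (6/7)
8. 3506.494ms @ 72/7 + 292.208ms (6/7)
9. 3798.701ms @ 78/7 + 292.208ms (6/7)
10. 4090.909ms @ 12 + 1022.727ms (3)
11. 5113.636ms @ 15 + 1022.727ms (3)
12. 6136.364ms @ 18 + 1022.727ms (3)
13. 7159.091ms @ 21 + 511.364ms (3/2)
14. 7670.455ms @ 45/2 + 511.364ms (3/2)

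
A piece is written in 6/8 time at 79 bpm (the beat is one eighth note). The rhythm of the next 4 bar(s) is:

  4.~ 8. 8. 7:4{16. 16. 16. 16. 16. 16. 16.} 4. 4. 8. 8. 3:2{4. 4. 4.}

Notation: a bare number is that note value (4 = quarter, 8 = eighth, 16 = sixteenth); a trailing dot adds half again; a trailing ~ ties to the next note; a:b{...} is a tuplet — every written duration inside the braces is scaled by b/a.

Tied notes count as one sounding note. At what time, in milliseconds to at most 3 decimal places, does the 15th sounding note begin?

note 15 onset = 20b = 15189.873ms

1. 0.0ms @ 0 + 3417.722ms (9/2)
2. 3417.722ms @ 9/2 + 1139.241ms (3/2)
3. 4556.962ms @ 6 + 325.497ms (3/7)
4. 4882.459ms @ 45/7 + 325.497ms (3/7)
5. 5207.957ms @ 48/7 + 325.497ms (3/7)
6. 5533.454ms @ 51/7 + 325.497ms (3/7)
7. 5858.951ms @ 54/7 + 325.497ms (3/7)
8. 6184.448ms @ 57/7 + 325.497ms (3/7)
9. 6509.946ms @ 60/7 + 325.497ms (3/7)
10. 6835.443ms @ 9 + 2278.481ms (3)
11. 9113.924ms @ 12 + 2278.481ms (3)
12. 11392.405ms @ 15 + 1139.241ms (3/2)
13. 12531.646ms @ 33/2 + 1139.241ms (3/2)
14. 13670.886ms @ 18 + 1518.987ms (2)
15. 15189.873ms @ 20 + 1518.987ms (2)
16. 16708.861ms @ 22 + 1518.987ms (2)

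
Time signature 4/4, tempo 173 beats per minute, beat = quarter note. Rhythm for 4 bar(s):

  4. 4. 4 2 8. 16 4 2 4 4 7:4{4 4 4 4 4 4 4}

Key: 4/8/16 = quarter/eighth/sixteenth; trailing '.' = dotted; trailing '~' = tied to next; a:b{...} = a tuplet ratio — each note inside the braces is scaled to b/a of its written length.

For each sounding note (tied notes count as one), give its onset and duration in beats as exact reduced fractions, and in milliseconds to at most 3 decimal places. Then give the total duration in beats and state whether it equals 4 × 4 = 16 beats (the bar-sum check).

1) 0.0ms=0b +520.231ms=3/2b
2) 520.231ms=3/2b +520.231ms=3/2b
3) 1040.462ms=3b +346.821ms=1b
4) 1387.283ms=4b +693.642ms=2b
5) 2080.925ms=6b +260.116ms=3/4b
6) 2341.04ms=27/4b +86.705ms=1/4b
7) 2427.746ms=7b +346.821ms=1b
8) 2774.566ms=8b +693.642ms=2b
9) 3468.208ms=10b +346.821ms=1b
10) 3815.029ms=11b +346.821ms=1b
11) 4161.85ms=12b +198.183ms=4/7b
12) 4360.033ms=88/7b +198.183ms=4/7b
13) 4558.216ms=92/7b +198.183ms=4/7b
14) 4756.4ms=96/7b +198.183ms=4/7b
15) 4954.583ms=100/7b +198.183ms=4/7b
16) 5152.766ms=104/7b +198.183ms=4/7b
17) 5350.95ms=108/7b +198.183ms=4/7b
Σ=16b of 16 (173bpm 4/4) — PASS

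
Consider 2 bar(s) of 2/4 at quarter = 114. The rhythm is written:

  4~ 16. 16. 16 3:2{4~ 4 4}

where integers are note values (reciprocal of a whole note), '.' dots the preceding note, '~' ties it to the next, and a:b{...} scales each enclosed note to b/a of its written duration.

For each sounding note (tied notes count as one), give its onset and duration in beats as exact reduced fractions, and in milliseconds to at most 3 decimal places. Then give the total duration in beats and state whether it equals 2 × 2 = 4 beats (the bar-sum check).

1) 0.0ms=0b +723.684ms=11/8b
2) 723.684ms=11/8b +197.368ms=3/8b
3) 921.053ms=7/4b +131.579ms=1/4b
4) 1052.632ms=2b +701.754ms=4/3b
5) 1754.386ms=10/3b +350.877ms=2/3b
Σ=4b of 4 (114bpm 2/4) — PASS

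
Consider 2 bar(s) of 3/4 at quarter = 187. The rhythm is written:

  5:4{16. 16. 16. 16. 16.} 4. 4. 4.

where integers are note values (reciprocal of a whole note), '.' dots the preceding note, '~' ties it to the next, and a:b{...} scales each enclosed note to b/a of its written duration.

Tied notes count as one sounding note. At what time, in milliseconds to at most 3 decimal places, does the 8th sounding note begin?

note 8 onset = 9/2b = 1443.85ms

1. 0.0ms @ 0 + 96.257ms (3/10)
2. 96.257ms @ 3/10 + 96.257ms (3/10)
3. 192.513ms @ 3/5 + 96.257ms (3/10)
4. 288.77ms @ 9/10 + 96.257ms (3/10)
5. 385.027ms @ 6/5 + 96.257ms (3/10)
6. 481.283ms @ 3/2 + 481.283ms (3/2)
7. 962.567ms @ 3 + 481.283ms (3/2)
8. 1443.85ms @ 9/2 + 481.283ms (3/2)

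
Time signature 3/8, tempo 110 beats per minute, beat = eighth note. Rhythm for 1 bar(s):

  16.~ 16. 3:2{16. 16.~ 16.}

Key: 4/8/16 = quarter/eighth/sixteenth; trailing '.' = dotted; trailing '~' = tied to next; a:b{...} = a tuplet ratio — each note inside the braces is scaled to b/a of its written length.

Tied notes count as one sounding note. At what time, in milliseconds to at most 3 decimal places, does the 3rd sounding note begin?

1. 0.0ms @ 0 + 818.182ms (3/2)
2. 818.182ms @ 3/2 + 272.727ms (1/2)
3. 1090.909ms @ 2 + 545.455ms (1)

note 3 onset = 2b = 1090.909ms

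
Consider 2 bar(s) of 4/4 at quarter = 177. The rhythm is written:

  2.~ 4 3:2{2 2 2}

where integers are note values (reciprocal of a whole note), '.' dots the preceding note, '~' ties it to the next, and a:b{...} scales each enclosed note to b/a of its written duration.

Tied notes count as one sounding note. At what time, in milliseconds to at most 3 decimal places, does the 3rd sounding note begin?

1. 0.0ms @ 0 + 1355.932ms (4)
2. 1355.932ms @ 4 + 451.977ms (4/3)
3. 1807.91ms @ 16/3 + 451.977ms (4/3)
4. 2259.887ms @ 20/3 + 451.977ms (4/3)

note 3 onset = 16/3b = 1807.91ms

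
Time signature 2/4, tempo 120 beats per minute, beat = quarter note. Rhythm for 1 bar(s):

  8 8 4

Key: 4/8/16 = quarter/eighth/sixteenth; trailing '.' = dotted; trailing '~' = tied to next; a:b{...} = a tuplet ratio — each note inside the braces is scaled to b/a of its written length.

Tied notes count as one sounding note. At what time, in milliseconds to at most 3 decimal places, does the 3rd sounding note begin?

note 3 onset = 1b = 500.0ms

1. 0.0ms @ 0 + 250.0ms (1/2)
2. 250.0ms @ 1/2 + 250.0ms (1/2)
3. 500.0ms @ 1 + 500.0ms (1)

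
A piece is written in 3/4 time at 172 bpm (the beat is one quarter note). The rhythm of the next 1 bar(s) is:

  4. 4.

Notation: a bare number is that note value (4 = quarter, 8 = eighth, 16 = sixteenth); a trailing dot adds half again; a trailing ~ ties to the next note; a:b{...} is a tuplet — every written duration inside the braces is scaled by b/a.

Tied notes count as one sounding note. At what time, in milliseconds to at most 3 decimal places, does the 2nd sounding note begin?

1. 0.0ms @ 0 + 523.256ms (3/2)
2. 523.256ms @ 3/2 + 523.256ms (3/2)

note 2 onset = 3/2b = 523.256ms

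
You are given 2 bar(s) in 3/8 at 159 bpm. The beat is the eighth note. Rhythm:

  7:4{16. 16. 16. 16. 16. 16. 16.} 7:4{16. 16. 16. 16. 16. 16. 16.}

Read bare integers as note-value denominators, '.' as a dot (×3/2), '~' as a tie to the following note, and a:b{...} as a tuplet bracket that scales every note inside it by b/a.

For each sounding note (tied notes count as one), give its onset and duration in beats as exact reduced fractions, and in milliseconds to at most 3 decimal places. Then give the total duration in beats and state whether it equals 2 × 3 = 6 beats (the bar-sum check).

1) 0.0ms=0b +161.725ms=3/7b
2) 161.725ms=3/7b +161.725ms=3/7b
3) 323.45ms=6/7b +161.725ms=3/7b
4) 485.175ms=9/7b +161.725ms=3/7b
5) 646.9ms=12/7b +161.725ms=3/7b
6) 808.625ms=15/7b +161.725ms=3/7b
7) 970.35ms=18/7b +161.725ms=3/7b
8) 1132.075ms=3b +161.725ms=3/7b
9) 1293.801ms=24/7b +161.725ms=3/7b
10) 1455.526ms=27/7b +161.725ms=3/7b
11) 1617.251ms=30/7b +161.725ms=3/7b
12) 1778.976ms=33/7b +161.725ms=3/7b
13) 1940.701ms=36/7b +161.725ms=3/7b
14) 2102.426ms=39/7b +161.725ms=3/7b
Σ=6b of 6 (159bpm 3/8) — PASS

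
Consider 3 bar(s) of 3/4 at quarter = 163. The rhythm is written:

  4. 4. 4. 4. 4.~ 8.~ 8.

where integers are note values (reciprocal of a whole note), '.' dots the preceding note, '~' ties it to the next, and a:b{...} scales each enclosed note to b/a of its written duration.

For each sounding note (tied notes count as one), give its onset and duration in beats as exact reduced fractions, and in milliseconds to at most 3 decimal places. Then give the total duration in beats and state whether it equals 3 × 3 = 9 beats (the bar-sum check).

1) 0.0ms=0b +552.147ms=3/2b
2) 552.147ms=3/2b +552.147ms=3/2b
3) 1104.294ms=3b +552.147ms=3/2b
4) 1656.442ms=9/2b +552.147ms=3/2b
5) 2208.589ms=6b +1104.294ms=3b
Σ=9b of 9 (163bpm 3/4) — PASS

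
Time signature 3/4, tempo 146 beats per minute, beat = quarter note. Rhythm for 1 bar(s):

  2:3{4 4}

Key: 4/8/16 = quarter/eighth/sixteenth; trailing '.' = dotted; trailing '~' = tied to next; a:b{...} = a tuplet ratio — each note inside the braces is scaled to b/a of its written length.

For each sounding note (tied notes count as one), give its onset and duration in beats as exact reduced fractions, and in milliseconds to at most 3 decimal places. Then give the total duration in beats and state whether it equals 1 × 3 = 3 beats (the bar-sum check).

1) 0.0ms=0b +616.438ms=3/2b
2) 616.438ms=3/2b +616.438ms=3/2b
Σ=3b of 3 (146bpm 3/4) — PASS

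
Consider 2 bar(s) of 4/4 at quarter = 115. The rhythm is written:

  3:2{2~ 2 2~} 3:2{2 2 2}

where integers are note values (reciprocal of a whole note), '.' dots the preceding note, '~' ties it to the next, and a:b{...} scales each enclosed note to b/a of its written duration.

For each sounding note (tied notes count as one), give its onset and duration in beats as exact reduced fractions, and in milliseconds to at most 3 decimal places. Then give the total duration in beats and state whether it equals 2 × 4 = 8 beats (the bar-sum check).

1) 0.0ms=0b +1391.304ms=8/3b
2) 1391.304ms=8/3b +1391.304ms=8/3b
3) 2782.609ms=16/3b +695.652ms=4/3b
4) 3478.261ms=20/3b +695.652ms=4/3b
Σ=8b of 8 (115bpm 4/4) — PASS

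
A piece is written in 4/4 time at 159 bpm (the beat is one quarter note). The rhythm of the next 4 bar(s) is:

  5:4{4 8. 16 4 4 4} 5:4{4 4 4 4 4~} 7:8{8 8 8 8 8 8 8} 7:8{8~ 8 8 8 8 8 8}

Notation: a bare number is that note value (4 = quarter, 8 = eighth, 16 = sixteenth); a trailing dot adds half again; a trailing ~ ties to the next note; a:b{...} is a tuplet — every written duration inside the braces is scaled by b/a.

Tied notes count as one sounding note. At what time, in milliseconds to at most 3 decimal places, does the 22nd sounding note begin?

1. 0.0ms @ 0 + 301.887ms (4/5)
2. 301.887ms @ 4/5 + 226.415ms (3/5)
3. 528.302ms @ 7/5 + 75.472ms (1/5)
4. 603.774ms @ 8/5 + 301.887ms (4/5)
5. 905.66ms @ 12/5 + 301.887ms (4/5)
6. 1207.547ms @ 16/5 + 301.887ms (4/5)
7. 1509.434ms @ 4 + 301.887ms (4/5)
8. 1811.321ms @ 24/5 + 301.887ms (4/5)
9. 2113.208ms @ 28/5 + 301.887ms (4/5)
10. 2415.094ms @ 32/5 + 301.887ms (4/5)
11. 2716.981ms @ 36/5 + 517.52ms (48/35)
12. 3234.501ms @ 60/7 + 215.633ms (4/7)
13. 3450.135ms @ 64/7 + 215.633ms (4/7)
14. 3665.768ms @ 68/7 + 215.633ms (4/7)
15. 3881.402ms @ 72/7 + 215.633ms (4/7)
16. 4097.035ms @ 76/7 + 215.633ms (4/7)
17. 4312.668ms @ 80/7 + 215.633ms (4/7)
18. 4528.302ms @ 12 + 431.267ms (8/7)
19. 4959.569ms @ 92/7 + 215.633ms (4/7)
20. 5175.202ms @ 96/7 + 215.633ms (4/7)
21. 5390.836ms @ 100/7 + 215.633ms (4/7)
22. 5606.469ms @ 104/7 + 215.633ms (4/7)
23. 5822.102ms @ 108/7 + 215.633ms (4/7)

note 22 onset = 104/7b = 5606.469ms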